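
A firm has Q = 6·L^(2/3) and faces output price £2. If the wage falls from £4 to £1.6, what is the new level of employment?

From P·MP_L = w with MP_L = 4·L^(-1/3), the labor demand is L(w) = (8/w)^(3).
At w = 4: L = 8. At w = 1.6: L = 125.

L* = 125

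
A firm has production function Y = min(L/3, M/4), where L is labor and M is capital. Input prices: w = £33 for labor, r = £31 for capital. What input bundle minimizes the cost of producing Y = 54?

L* = 162, M* = 216

With a fixed-proportions technology, the cost-minimizing bundle uses no slack in either input: L/3 = M/4 = Y.
So L = 3·54 = 162 and M = 4·54 = 216.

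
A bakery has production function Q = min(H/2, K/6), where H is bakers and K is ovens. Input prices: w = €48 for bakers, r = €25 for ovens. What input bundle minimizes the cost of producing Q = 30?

With a fixed-proportions technology, the cost-minimizing bundle uses no slack in either input: H/2 = K/6 = Q.
So H = 2·30 = 60 and K = 6·30 = 180.

H* = 60, K* = 180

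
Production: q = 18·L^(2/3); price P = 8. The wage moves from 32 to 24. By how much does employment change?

ΔL = 37

From P·MP_L = w with MP_L = 12·L^(-1/3), the labor demand is L(w) = (96/w)^(3).
At w = 32: L = 27. At w = 24: L = 64.
ΔL = 64 − 27 = 37.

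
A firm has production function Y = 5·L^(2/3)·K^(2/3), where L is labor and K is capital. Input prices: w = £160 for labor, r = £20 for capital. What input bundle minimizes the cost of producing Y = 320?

Cost minimization requires the marginal rate of technical substitution to equal the input-price ratio: MP_L/MP_K = w/r.
Here MP_L/MP_K = (2/3)·(K/L)/(2/3) = (K/L). Setting this equal to 160/20 = 8 gives K = 8L.
Substituting into Y = 320: 5·L^(2/3)·(8L)^(2/3) = 320.
Solving, L = 8 and K = 64.

L* = 8, K* = 64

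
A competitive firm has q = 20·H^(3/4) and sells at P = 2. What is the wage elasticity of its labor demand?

ε = -4

MP_H = (3/4)·20·H^(-1/4), so P·MP_H = w gives 30·H^(-1/4) = w.
Solving, H(w) = (30/w)^(4). This is a constant-elasticity form: H ∝ w^(−4), so ε = −4.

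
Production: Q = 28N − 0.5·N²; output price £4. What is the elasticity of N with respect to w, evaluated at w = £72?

ε = -1.8

From P·MP_N = w with MP_N = 28 − N, labor demand is N(w) = 28 − w/4.
dN/dw = −1/(4) = -0.25.
At w = 72, N = 10, so ε = (dN/dw)·(w/N) = (-0.25)·(72/10) = -1.8.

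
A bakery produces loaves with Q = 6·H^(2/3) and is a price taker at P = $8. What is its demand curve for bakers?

MP_H = (2/3)·6·H^(-1/3) = 4·H^(-1/3).
Setting P·MP_H = w: 32·H^(-1/3) = w.
Solving for H: H^(-1/3) = w/32, so H = (32/w)^(3).

H(w) = 32768/w³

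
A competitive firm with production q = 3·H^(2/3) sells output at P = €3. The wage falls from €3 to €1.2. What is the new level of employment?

H* = 125

From P·MP_H = w with MP_H = 2·H^(-1/3), the labor demand is H(w) = (6/w)^(3).
At w = 3: H = 8. At w = 1.2: H = 125.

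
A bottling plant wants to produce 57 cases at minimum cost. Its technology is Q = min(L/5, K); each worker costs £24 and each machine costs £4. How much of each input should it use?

L* = 285, K* = 57

With a fixed-proportions technology, the cost-minimizing bundle uses no slack in either input: L/5 = K = Q.
So L = 5·57 = 285 and K = 57.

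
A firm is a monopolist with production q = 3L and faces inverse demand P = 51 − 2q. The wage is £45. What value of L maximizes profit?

L* = 3

Marginal revenue from the inverse demand is MR = 51 − 4q.
The marginal product is MP_L = 3.
A monopolist hires until marginal revenue product equals the wage: MR·MP_L = w.
(51 − 12L)·3 = 45, so L = 3.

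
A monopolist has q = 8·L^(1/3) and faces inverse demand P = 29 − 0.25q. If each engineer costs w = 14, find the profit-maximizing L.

L* = 8

Marginal revenue from the inverse demand is MR = 29 − 0.5q.
The marginal product is MP_L = (8/3)·L^(-2/3).
A monopolist hires until marginal revenue product equals the wage: MR·MP_L = w.
At L, q = 8·L^(1/3). Substituting and solving: (29 − 4·L^(1/3))·(8/3)·L^(-2/3) = 14 gives L = 8.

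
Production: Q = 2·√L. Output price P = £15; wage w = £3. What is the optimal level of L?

L* = 25

MP_L = (1/2)·2·L^(-1/2) = L^(-1/2).
Profit maximization for a price taker requires P·MP_L = w: 15·L^(-1/2) = 3.
So L^(-1/2) = 0.2, which gives L = 25.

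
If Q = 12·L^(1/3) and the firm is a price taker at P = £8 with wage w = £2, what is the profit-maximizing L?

L* = 64

MP_L = (1/3)·12·L^(-2/3) = 4·L^(-2/3).
Profit maximization for a price taker requires P·MP_L = w: 8·4·L^(-2/3) = 2.
So L^(-2/3) = 0.0625, which gives L = 64.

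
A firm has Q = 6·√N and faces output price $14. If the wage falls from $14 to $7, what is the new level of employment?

From P·MP_N = w with MP_N = 3·N^(-1/2), the labor demand is N(w) = (42/w)^(2).
At w = 14: N = 9. At w = 7: N = 36.

N* = 36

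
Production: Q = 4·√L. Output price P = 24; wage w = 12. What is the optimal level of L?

L* = 16

MP_L = (1/2)·4·L^(-1/2) = 2·L^(-1/2).
Profit maximization for a price taker requires P·MP_L = w: 24·2·L^(-1/2) = 12.
So L^(-1/2) = 0.25, which gives L = 16.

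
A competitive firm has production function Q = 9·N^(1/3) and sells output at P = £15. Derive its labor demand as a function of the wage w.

MP_N = (1/3)·9·N^(-2/3) = 3·N^(-2/3).
Setting P·MP_N = w: 45·N^(-2/3) = w.
Solving for N: N^(-2/3) = w/45, so N = (45/w)^(3/2).

N(w) = (45/w)^(3/2)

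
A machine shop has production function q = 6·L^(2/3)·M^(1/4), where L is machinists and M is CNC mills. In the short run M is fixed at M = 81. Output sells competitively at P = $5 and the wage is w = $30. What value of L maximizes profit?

L* = 8

With M = 81, MP_L = (2/3)·6·L^(-1/3)·81^(1/4) = 12·L^(-1/3).
Profit maximization for a price taker requires P·MP_L = w: 5·12·L^(-1/3) = 30.
So L^(-1/3) = 0.5, which gives L = 8.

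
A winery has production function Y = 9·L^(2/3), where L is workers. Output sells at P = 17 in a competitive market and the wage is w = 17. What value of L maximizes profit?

MP_L = (2/3)·9·L^(-1/3) = 6·L^(-1/3).
Profit maximization for a price taker requires P·MP_L = w: 17·6·L^(-1/3) = 17.
So L^(-1/3) = 1/6, which gives L = 216.

L* = 216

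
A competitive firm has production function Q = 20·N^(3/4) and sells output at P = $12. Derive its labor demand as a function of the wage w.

N(w) = (180/w)^(4)

MP_N = (3/4)·20·N^(-1/4) = 15·N^(-1/4).
Setting P·MP_N = w: 180·N^(-1/4) = w.
Solving for N: N^(-1/4) = w/180, so N = (180/w)^(4).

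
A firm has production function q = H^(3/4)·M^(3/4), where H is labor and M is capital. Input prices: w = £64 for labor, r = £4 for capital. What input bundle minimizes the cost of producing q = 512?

Cost minimization requires the marginal rate of technical substitution to equal the input-price ratio: MP_H/MP_M = w/r.
Here MP_H/MP_M = (3/4)·(M/H)/(3/4) = (M/H). Setting this equal to 64/4 = 16 gives M = 16H.
Substituting into q = 512: H^(3/4)·(16H)^(3/4) = 512.
Solving, H = 16 and M = 256.

H* = 16, M* = 256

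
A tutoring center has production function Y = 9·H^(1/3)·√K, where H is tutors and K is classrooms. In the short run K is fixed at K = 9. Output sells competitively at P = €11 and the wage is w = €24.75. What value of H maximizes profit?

H* = 8

With K = 9, MP_H = (1/3)·9·H^(-2/3)·9^(1/2) = 9·H^(-2/3).
Profit maximization for a price taker requires P·MP_H = w: 11·9·H^(-2/3) = 24.75.
So H^(-2/3) = 0.25, which gives H = 8.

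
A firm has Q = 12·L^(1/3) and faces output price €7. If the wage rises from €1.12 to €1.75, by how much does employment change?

ΔL = -61

From P·MP_L = w with MP_L = 4·L^(-2/3), the labor demand is L(w) = (28/w)^(3/2).
At w = 1.12: L = 125. At w = 1.75: L = 64.
ΔL = 64 − 125 = -61.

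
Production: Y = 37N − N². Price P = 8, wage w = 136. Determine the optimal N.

The marginal product of N is MP_N = 37 − 2N.
A price-taking firm hires until the value of the marginal product equals the wage: P·MP_N = w, so 8·(37 − 2N) = 136.
Then 37 − 2N = 17, giving N = 10.

N* = 10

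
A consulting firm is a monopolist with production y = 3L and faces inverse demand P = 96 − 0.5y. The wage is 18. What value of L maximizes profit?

L* = 30

Marginal revenue from the inverse demand is MR = 96 − y.
The marginal product is MP_L = 3.
A monopolist hires until marginal revenue product equals the wage: MR·MP_L = w.
(96 − 3L)·3 = 18, so L = 30.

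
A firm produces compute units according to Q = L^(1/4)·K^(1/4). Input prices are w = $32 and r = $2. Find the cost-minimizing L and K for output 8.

L* = 16, K* = 256

Cost minimization requires the marginal rate of technical substitution to equal the input-price ratio: MP_L/MP_K = w/r.
Here MP_L/MP_K = (1/4)·(K/L)/(1/4) = (K/L). Setting this equal to 32/2 = 16 gives K = 16L.
Substituting into Q = 8: L^(1/4)·(16L)^(1/4) = 8.
Solving, L = 16 and K = 256.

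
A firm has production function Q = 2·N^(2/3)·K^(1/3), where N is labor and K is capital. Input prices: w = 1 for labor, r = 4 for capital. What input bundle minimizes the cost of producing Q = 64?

N* = 64, K* = 8

Cost minimization requires the marginal rate of technical substitution to equal the input-price ratio: MP_N/MP_K = w/r.
Here MP_N/MP_K = (2/3)·(K/N)/(1/3) = 2·(K/N). Setting this equal to 1/4 = 0.25 gives K = 0.125N.
Substituting into Q = 64: 2·N^(2/3)·(0.125N)^(1/3) = 64.
Solving, N = 64 and K = 8.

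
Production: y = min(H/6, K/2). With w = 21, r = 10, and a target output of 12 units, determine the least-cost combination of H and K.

With a fixed-proportions technology, the cost-minimizing bundle uses no slack in either input: H/6 = K/2 = y.
So H = 6·12 = 72 and K = 2·12 = 24.

H* = 72, K* = 24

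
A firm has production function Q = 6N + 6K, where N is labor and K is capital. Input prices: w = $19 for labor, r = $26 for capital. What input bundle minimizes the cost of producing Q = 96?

N* = 16, K* = 0

The inputs are perfect substitutes, so the firm uses whichever has the lower cost per unit of output.
Cost per unit of output via N is w/6 = 19/6; via K it is r/6 = 13/3. N is cheaper.
Producing Q = 96 with N alone: N = 16, K = 0.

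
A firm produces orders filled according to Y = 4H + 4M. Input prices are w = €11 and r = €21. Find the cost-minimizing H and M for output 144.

H* = 36, M* = 0

The inputs are perfect substitutes, so the firm uses whichever has the lower cost per unit of output.
Cost per unit of output via H is w/4 = 2.75; via M it is r/4 = 5.25. H is cheaper.
Producing Y = 144 with H alone: H = 36, M = 0.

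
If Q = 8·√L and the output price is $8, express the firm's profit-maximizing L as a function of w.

MP_L = (1/2)·8·L^(-1/2) = 4·L^(-1/2).
Setting P·MP_L = w: 32·L^(-1/2) = w.
Solving for L: L^(-1/2) = w/32, so L = (32/w)^(2).

L(w) = 1024/w²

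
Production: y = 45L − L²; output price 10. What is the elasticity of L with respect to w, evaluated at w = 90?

ε = -0.25

From P·MP_L = w with MP_L = 45 − 2L, labor demand is L(w) = (45 − w/10)/2.
dL/dw = −1/(20) = -0.05.
At w = 90, L = 18, so ε = (dL/dw)·(w/L) = (-0.05)·(90/18) = -0.25.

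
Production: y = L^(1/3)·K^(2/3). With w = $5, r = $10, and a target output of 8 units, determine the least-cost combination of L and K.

L* = 8, K* = 8

Cost minimization requires the marginal rate of technical substitution to equal the input-price ratio: MP_L/MP_K = w/r.
Here MP_L/MP_K = (1/3)·(K/L)/(2/3) = 0.5·(K/L). Setting this equal to 5/10 = 0.5 gives K = L.
Substituting into y = 8: L^(1/3)·(L)^(2/3) = 8.
Solving, L = 8 and K = 8.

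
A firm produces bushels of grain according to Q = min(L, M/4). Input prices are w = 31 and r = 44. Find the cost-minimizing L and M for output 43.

L* = 43, M* = 172

With a fixed-proportions technology, the cost-minimizing bundle uses no slack in either input: L = M/4 = Q.
So L = 43 and M = 4·43 = 172.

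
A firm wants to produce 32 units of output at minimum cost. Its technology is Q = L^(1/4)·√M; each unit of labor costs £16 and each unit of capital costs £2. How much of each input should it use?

Cost minimization requires the marginal rate of technical substitution to equal the input-price ratio: MP_L/MP_M = w/r.
Here MP_L/MP_M = (1/4)·(M/L)/(1/2) = 0.5·(M/L). Setting this equal to 16/2 = 8 gives M = 16L.
Substituting into Q = 32: L^(1/4)·(16L)^(1/2) = 32.
Solving, L = 16 and M = 256.

L* = 16, M* = 256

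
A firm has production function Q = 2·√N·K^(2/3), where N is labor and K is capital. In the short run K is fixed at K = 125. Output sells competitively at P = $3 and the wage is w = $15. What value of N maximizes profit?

N* = 25

With K = 125, MP_N = (1/2)·2·N^(-1/2)·125^(2/3) = 25·N^(-1/2).
Profit maximization for a price taker requires P·MP_N = w: 3·25·N^(-1/2) = 15.
So N^(-1/2) = 0.2, which gives N = 25.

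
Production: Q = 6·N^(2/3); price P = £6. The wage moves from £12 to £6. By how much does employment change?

ΔN = 56

From P·MP_N = w with MP_N = 4·N^(-1/3), the labor demand is N(w) = (24/w)^(3).
At w = 12: N = 8. At w = 6: N = 64.
ΔN = 64 − 8 = 56.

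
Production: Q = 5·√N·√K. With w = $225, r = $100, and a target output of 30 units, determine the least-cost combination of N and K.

N* = 4, K* = 9

Cost minimization requires the marginal rate of technical substitution to equal the input-price ratio: MP_N/MP_K = w/r.
Here MP_N/MP_K = (1/2)·(K/N)/(1/2) = (K/N). Setting this equal to 225/100 = 2.25 gives K = 2.25N.
Substituting into Q = 30: 5·N^(1/2)·(2.25N)^(1/2) = 30.
Solving, N = 4 and K = 9.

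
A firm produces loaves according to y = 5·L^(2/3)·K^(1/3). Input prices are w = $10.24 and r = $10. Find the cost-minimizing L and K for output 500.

L* = 125, K* = 64

Cost minimization requires the marginal rate of technical substitution to equal the input-price ratio: MP_L/MP_K = w/r.
Here MP_L/MP_K = (2/3)·(K/L)/(1/3) = 2·(K/L). Setting this equal to 10.24/10 = 1.024 gives K = 0.512L.
Substituting into y = 500: 5·L^(2/3)·(0.512L)^(1/3) = 500.
Solving, L = 125 and K = 64.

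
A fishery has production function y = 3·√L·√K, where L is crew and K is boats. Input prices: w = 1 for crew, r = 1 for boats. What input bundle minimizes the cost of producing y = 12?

Cost minimization requires the marginal rate of technical substitution to equal the input-price ratio: MP_L/MP_K = w/r.
Here MP_L/MP_K = (1/2)·(K/L)/(1/2) = (K/L). Setting this equal to 1/1 = 1 gives K = L.
Substituting into y = 12: 3·L^(1/2)·(L)^(1/2) = 12.
Solving, L = 4 and K = 4.

L* = 4, K* = 4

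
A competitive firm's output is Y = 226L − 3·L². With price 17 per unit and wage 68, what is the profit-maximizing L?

The marginal product of L is MP_L = 226 − 6L.
A price-taking firm hires until the value of the marginal product equals the wage: P·MP_L = w, so 17·(226 − 6L) = 68.
Then 226 − 6L = 4, giving L = 37.

L* = 37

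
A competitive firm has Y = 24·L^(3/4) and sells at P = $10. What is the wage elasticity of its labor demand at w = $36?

MP_L = (3/4)·24·L^(-1/4), so P·MP_L = w gives 180·L^(-1/4) = w.
Solving, L(w) = (180/w)^(4). This is a constant-elasticity form: L ∝ w^(−4), so ε = −4.

ε = -4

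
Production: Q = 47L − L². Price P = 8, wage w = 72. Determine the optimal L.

The marginal product of L is MP_L = 47 − 2L.
A price-taking firm hires until the value of the marginal product equals the wage: P·MP_L = w, so 8·(47 − 2L) = 72.
Then 47 − 2L = 9, giving L = 19.

L* = 19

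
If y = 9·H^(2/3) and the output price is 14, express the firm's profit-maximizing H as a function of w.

H(w) = 592704/w³

MP_H = (2/3)·9·H^(-1/3) = 6·H^(-1/3).
Setting P·MP_H = w: 84·H^(-1/3) = w.
Solving for H: H^(-1/3) = w/84, so H = (84/w)^(3).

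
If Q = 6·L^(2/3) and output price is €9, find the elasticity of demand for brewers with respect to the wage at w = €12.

MP_L = (2/3)·6·L^(-1/3), so P·MP_L = w gives 36·L^(-1/3) = w.
Solving, L(w) = (36/w)^(3). This is a constant-elasticity form: L ∝ w^(−3), so ε = −3.

ε = -3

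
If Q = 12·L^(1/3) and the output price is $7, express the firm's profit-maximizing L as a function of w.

MP_L = (1/3)·12·L^(-2/3) = 4·L^(-2/3).
Setting P·MP_L = w: 28·L^(-2/3) = w.
Solving for L: L^(-2/3) = w/28, so L = (28/w)^(3/2).

L(w) = (28/w)^(3/2)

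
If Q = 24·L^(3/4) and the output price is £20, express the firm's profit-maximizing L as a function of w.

L(w) = (360/w)^(4)

MP_L = (3/4)·24·L^(-1/4) = 18·L^(-1/4).
Setting P·MP_L = w: 360·L^(-1/4) = w.
Solving for L: L^(-1/4) = w/360, so L = (360/w)^(4).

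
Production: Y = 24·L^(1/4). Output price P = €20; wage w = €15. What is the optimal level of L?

MP_L = (1/4)·24·L^(-3/4) = 6·L^(-3/4).
Profit maximization for a price taker requires P·MP_L = w: 20·6·L^(-3/4) = 15.
So L^(-3/4) = 0.125, which gives L = 16.

L* = 16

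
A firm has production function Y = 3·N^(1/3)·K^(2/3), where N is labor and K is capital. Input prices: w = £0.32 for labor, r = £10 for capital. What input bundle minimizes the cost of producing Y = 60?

Cost minimization requires the marginal rate of technical substitution to equal the input-price ratio: MP_N/MP_K = w/r.
Here MP_N/MP_K = (1/3)·(K/N)/(2/3) = 0.5·(K/N). Setting this equal to 0.32/10 = 0.032 gives K = 0.064N.
Substituting into Y = 60: 3·N^(1/3)·(0.064N)^(2/3) = 60.
Solving, N = 125 and K = 8.

N* = 125, K* = 8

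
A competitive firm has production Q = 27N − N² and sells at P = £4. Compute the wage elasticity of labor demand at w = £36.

ε = -0.5

From P·MP_N = w with MP_N = 27 − 2N, labor demand is N(w) = (27 − w/4)/2.
dN/dw = −1/(8) = -0.125.
At w = 36, N = 9, so ε = (dN/dw)·(w/N) = (-0.125)·(36/9) = -0.5.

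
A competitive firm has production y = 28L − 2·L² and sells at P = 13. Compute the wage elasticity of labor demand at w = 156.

From P·MP_L = w with MP_L = 28 − 4L, labor demand is L(w) = (28 − w/13)/4.
dL/dw = −1/(52) = -1/52.
At w = 156, L = 4, so ε = (dL/dw)·(w/L) = (-1/52)·(156/4) = -0.75.

ε = -0.75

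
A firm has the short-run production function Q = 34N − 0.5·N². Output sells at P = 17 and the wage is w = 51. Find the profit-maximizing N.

N* = 31

The marginal product of N is MP_N = 34 − N.
A price-taking firm hires until the value of the marginal product equals the wage: P·MP_N = w, so 17·(34 − N) = 51.
Then 34 − N = 3, giving N = 31.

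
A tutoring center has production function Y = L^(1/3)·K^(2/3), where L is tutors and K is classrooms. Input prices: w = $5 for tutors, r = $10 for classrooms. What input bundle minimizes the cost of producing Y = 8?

L* = 8, K* = 8

Cost minimization requires the marginal rate of technical substitution to equal the input-price ratio: MP_L/MP_K = w/r.
Here MP_L/MP_K = (1/3)·(K/L)/(2/3) = 0.5·(K/L). Setting this equal to 5/10 = 0.5 gives K = L.
Substituting into Y = 8: L^(1/3)·(L)^(2/3) = 8.
Solving, L = 8 and K = 8.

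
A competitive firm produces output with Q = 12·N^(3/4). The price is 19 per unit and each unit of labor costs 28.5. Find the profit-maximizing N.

MP_N = (3/4)·12·N^(-1/4) = 9·N^(-1/4).
Profit maximization for a price taker requires P·MP_N = w: 19·9·N^(-1/4) = 28.5.
So N^(-1/4) = 1/6, which gives N = 1296.

N* = 1296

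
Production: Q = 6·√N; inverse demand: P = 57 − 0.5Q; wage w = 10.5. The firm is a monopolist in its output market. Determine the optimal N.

N* = 36

Marginal revenue from the inverse demand is MR = 57 − Q.
The marginal product is MP_N = 3·N^(-1/2).
A monopolist hires until marginal revenue product equals the wage: MR·MP_N = w.
At N, Q = 6·√N. Substituting and solving: (57 − 6·√N)·3·N^(-1/2) = 10.5 gives N = 36.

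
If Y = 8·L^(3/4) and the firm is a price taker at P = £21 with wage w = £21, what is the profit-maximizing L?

MP_L = (3/4)·8·L^(-1/4) = 6·L^(-1/4).
Profit maximization for a price taker requires P·MP_L = w: 21·6·L^(-1/4) = 21.
So L^(-1/4) = 1/6, which gives L = 1296.

L* = 1296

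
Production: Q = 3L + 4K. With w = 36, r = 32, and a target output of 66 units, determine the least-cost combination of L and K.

The inputs are perfect substitutes, so the firm uses whichever has the lower cost per unit of output.
Cost per unit of output via L is w/3 = 12; via K it is r/4 = 8. K is cheaper.
Producing Q = 66 with K alone: L = 0, K = 16.5.

L* = 0, K* = 16.5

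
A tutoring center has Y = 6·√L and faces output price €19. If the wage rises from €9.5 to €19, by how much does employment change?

From P·MP_L = w with MP_L = 3·L^(-1/2), the labor demand is L(w) = (57/w)^(2).
At w = 9.5: L = 36. At w = 19: L = 9.
ΔL = 9 − 36 = -27.

ΔL = -27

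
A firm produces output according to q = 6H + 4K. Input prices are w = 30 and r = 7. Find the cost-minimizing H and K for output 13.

The inputs are perfect substitutes, so the firm uses whichever has the lower cost per unit of output.
Cost per unit of output via H is w/6 = 5; via K it is r/4 = 1.75. K is cheaper.
Producing q = 13 with K alone: H = 0, K = 3.25.

H* = 0, K* = 3.25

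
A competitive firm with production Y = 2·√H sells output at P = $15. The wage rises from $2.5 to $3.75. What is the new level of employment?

H* = 16

From P·MP_H = w with MP_H = H^(-1/2), the labor demand is H(w) = (15/w)^(2).
At w = 2.5: H = 36. At w = 3.75: H = 16.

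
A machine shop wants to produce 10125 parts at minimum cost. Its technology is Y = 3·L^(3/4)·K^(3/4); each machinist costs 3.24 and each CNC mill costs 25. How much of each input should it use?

L* = 625, K* = 81

Cost minimization requires the marginal rate of technical substitution to equal the input-price ratio: MP_L/MP_K = w/r.
Here MP_L/MP_K = (3/4)·(K/L)/(3/4) = (K/L). Setting this equal to 3.24/25 = 0.1296 gives K = 0.1296L.
Substituting into Y = 10125: 3·L^(3/4)·(0.1296L)^(3/4) = 10125.
Solving, L = 625 and K = 81.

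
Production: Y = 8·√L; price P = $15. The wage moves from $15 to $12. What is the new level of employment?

L* = 25

From P·MP_L = w with MP_L = 4·L^(-1/2), the labor demand is L(w) = (60/w)^(2).
At w = 15: L = 16. At w = 12: L = 25.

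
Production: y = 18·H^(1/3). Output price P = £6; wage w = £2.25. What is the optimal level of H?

H* = 64

MP_H = (1/3)·18·H^(-2/3) = 6·H^(-2/3).
Profit maximization for a price taker requires P·MP_H = w: 6·6·H^(-2/3) = 2.25.
So H^(-2/3) = 0.0625, which gives H = 64.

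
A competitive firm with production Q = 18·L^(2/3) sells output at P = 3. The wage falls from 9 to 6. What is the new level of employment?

From P·MP_L = w with MP_L = 12·L^(-1/3), the labor demand is L(w) = (36/w)^(3).
At w = 9: L = 64. At w = 6: L = 216.

L* = 216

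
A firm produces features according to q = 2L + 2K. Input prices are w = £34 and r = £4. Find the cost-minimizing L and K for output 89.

L* = 0, K* = 44.5

The inputs are perfect substitutes, so the firm uses whichever has the lower cost per unit of output.
Cost per unit of output via L is w/2 = 17; via K it is r/2 = 2. K is cheaper.
Producing q = 89 with K alone: L = 0, K = 44.5.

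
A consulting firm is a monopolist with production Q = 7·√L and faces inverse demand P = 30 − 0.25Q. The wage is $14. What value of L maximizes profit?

L* = 16

Marginal revenue from the inverse demand is MR = 30 − 0.5Q.
The marginal product is MP_L = 3.5·L^(-1/2).
A monopolist hires until marginal revenue product equals the wage: MR·MP_L = w.
At L, Q = 7·√L. Substituting and solving: (30 − 3.5·√L)·3.5·L^(-1/2) = 14 gives L = 16.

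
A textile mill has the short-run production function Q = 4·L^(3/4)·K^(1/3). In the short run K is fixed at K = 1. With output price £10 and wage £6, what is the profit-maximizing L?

L* = 625

With K = 1, MP_L = (3/4)·4·L^(-1/4)·1^(1/3) = 3·L^(-1/4).
Profit maximization for a price taker requires P·MP_L = w: 10·3·L^(-1/4) = 6.
So L^(-1/4) = 0.2, which gives L = 625.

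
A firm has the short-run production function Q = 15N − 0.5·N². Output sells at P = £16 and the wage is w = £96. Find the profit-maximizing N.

N* = 9

The marginal product of N is MP_N = 15 − N.
A price-taking firm hires until the value of the marginal product equals the wage: P·MP_N = w, so 16·(15 − N) = 96.
Then 15 − N = 6, giving N = 9.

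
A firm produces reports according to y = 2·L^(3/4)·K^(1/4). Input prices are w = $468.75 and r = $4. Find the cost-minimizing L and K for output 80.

L* = 16, K* = 625

Cost minimization requires the marginal rate of technical substitution to equal the input-price ratio: MP_L/MP_K = w/r.
Here MP_L/MP_K = (3/4)·(K/L)/(1/4) = 3·(K/L). Setting this equal to 468.75/4 = 117.1875 gives K = 39.0625L.
Substituting into y = 80: 2·L^(3/4)·(39.0625L)^(1/4) = 80.
Solving, L = 16 and K = 625.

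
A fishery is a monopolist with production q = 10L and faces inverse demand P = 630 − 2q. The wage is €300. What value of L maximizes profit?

Marginal revenue from the inverse demand is MR = 630 − 4q.
The marginal product is MP_L = 10.
A monopolist hires until marginal revenue product equals the wage: MR·MP_L = w.
(630 − 40L)·10 = 300, so L = 15.

L* = 15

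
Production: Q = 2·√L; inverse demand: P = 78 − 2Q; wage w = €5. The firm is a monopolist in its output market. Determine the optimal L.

L* = 36

Marginal revenue from the inverse demand is MR = 78 − 4Q.
The marginal product is MP_L = L^(-1/2).
A monopolist hires until marginal revenue product equals the wage: MR·MP_L = w.
At L, Q = 2·√L. Substituting and solving: (78 − 8·√L)·L^(-1/2) = 5 gives L = 36.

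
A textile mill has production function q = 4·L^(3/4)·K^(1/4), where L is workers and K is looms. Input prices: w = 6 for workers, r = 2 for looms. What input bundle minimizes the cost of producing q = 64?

L* = 16, K* = 16

Cost minimization requires the marginal rate of technical substitution to equal the input-price ratio: MP_L/MP_K = w/r.
Here MP_L/MP_K = (3/4)·(K/L)/(1/4) = 3·(K/L). Setting this equal to 6/2 = 3 gives K = L.
Substituting into q = 64: 4·L^(3/4)·(L)^(1/4) = 64.
Solving, L = 16 and K = 16.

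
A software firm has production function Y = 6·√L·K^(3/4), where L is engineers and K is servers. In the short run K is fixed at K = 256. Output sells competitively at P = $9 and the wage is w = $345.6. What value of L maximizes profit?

With K = 256, MP_L = (1/2)·6·L^(-1/2)·256^(3/4) = 192·L^(-1/2).
Profit maximization for a price taker requires P·MP_L = w: 9·192·L^(-1/2) = 345.6.
So L^(-1/2) = 0.2, which gives L = 25.

L* = 25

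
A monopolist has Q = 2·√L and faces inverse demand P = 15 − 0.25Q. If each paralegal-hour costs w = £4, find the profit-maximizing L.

L* = 9

Marginal revenue from the inverse demand is MR = 15 − 0.5Q.
The marginal product is MP_L = L^(-1/2).
A monopolist hires until marginal revenue product equals the wage: MR·MP_L = w.
At L, Q = 2·√L. Substituting and solving: (15 − √L)·L^(-1/2) = 4 gives L = 9.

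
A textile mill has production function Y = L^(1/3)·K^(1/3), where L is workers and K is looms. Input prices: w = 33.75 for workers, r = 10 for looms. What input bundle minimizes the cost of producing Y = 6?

Cost minimization requires the marginal rate of technical substitution to equal the input-price ratio: MP_L/MP_K = w/r.
Here MP_L/MP_K = (1/3)·(K/L)/(1/3) = (K/L). Setting this equal to 33.75/10 = 3.375 gives K = 3.375L.
Substituting into Y = 6: L^(1/3)·(3.375L)^(1/3) = 6.
Solving, L = 8 and K = 27.

L* = 8, K* = 27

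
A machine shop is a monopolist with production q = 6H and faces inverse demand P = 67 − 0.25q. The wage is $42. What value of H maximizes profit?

H* = 20

Marginal revenue from the inverse demand is MR = 67 − 0.5q.
The marginal product is MP_H = 6.
A monopolist hires until marginal revenue product equals the wage: MR·MP_H = w.
(67 − 3H)·6 = 42, so H = 20.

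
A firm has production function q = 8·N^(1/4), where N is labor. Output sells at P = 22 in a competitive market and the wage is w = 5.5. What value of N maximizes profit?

N* = 16

MP_N = (1/4)·8·N^(-3/4) = 2·N^(-3/4).
Profit maximization for a price taker requires P·MP_N = w: 22·2·N^(-3/4) = 5.5.
So N^(-3/4) = 0.125, which gives N = 16.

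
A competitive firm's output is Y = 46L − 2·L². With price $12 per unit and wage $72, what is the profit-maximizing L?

L* = 10

The marginal product of L is MP_L = 46 − 4L.
A price-taking firm hires until the value of the marginal product equals the wage: P·MP_L = w, so 12·(46 − 4L) = 72.
Then 46 − 4L = 6, giving L = 10.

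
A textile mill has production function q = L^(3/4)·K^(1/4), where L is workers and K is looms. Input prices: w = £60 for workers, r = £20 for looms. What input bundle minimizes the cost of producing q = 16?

Cost minimization requires the marginal rate of technical substitution to equal the input-price ratio: MP_L/MP_K = w/r.
Here MP_L/MP_K = (3/4)·(K/L)/(1/4) = 3·(K/L). Setting this equal to 60/20 = 3 gives K = L.
Substituting into q = 16: L^(3/4)·(L)^(1/4) = 16.
Solving, L = 16 and K = 16.

L* = 16, K* = 16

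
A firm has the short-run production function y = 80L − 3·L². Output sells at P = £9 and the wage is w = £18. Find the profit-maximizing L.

The marginal product of L is MP_L = 80 − 6L.
A price-taking firm hires until the value of the marginal product equals the wage: P·MP_L = w, so 9·(80 − 6L) = 18.
Then 80 − 6L = 2, giving L = 13.

L* = 13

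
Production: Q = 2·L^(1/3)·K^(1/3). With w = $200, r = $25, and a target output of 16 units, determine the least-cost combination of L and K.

Cost minimization requires the marginal rate of technical substitution to equal the input-price ratio: MP_L/MP_K = w/r.
Here MP_L/MP_K = (1/3)·(K/L)/(1/3) = (K/L). Setting this equal to 200/25 = 8 gives K = 8L.
Substituting into Q = 16: 2·L^(1/3)·(8L)^(1/3) = 16.
Solving, L = 8 and K = 64.

L* = 8, K* = 64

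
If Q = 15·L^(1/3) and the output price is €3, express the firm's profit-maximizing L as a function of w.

MP_L = (1/3)·15·L^(-2/3) = 5·L^(-2/3).
Setting P·MP_L = w: 15·L^(-2/3) = w.
Solving for L: L^(-2/3) = w/15, so L = (15/w)^(3/2).

L(w) = (15/w)^(3/2)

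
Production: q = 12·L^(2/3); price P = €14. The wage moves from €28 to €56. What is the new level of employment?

From P·MP_L = w with MP_L = 8·L^(-1/3), the labor demand is L(w) = (112/w)^(3).
At w = 28: L = 64. At w = 56: L = 8.

L* = 8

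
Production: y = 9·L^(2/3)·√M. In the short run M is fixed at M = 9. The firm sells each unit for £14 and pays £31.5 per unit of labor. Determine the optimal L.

L* = 512

With M = 9, MP_L = (2/3)·9·L^(-1/3)·9^(1/2) = 18·L^(-1/3).
Profit maximization for a price taker requires P·MP_L = w: 14·18·L^(-1/3) = 31.5.
So L^(-1/3) = 0.125, which gives L = 512.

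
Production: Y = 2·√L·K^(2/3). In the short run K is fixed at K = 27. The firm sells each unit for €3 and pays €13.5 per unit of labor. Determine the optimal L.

With K = 27, MP_L = (1/2)·2·L^(-1/2)·27^(2/3) = 9·L^(-1/2).
Profit maximization for a price taker requires P·MP_L = w: 3·9·L^(-1/2) = 13.5.
So L^(-1/2) = 0.5, which gives L = 4.

L* = 4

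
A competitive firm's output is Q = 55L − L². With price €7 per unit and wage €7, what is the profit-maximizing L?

L* = 27

The marginal product of L is MP_L = 55 − 2L.
A price-taking firm hires until the value of the marginal product equals the wage: P·MP_L = w, so 7·(55 − 2L) = 7.
Then 55 − 2L = 1, giving L = 27.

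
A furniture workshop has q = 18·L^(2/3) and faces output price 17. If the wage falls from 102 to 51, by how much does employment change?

ΔL = 56

From P·MP_L = w with MP_L = 12·L^(-1/3), the labor demand is L(w) = (204/w)^(3).
At w = 102: L = 8. At w = 51: L = 64.
ΔL = 64 − 8 = 56.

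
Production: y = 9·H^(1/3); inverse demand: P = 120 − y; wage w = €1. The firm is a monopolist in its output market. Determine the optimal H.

H* = 216

Marginal revenue from the inverse demand is MR = 120 − 2y.
The marginal product is MP_H = 3·H^(-2/3).
A monopolist hires until marginal revenue product equals the wage: MR·MP_H = w.
At H, y = 9·H^(1/3). Substituting and solving: (120 − 18·H^(1/3))·3·H^(-2/3) = 1 gives H = 216.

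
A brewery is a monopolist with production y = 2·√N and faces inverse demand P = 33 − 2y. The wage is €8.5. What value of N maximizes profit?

Marginal revenue from the inverse demand is MR = 33 − 4y.
The marginal product is MP_N = N^(-1/2).
A monopolist hires until marginal revenue product equals the wage: MR·MP_N = w.
At N, y = 2·√N. Substituting and solving: (33 − 8·√N)·N^(-1/2) = 8.5 gives N = 4.

N* = 4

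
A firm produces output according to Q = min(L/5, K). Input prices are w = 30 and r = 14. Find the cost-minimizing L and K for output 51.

L* = 255, K* = 51

With a fixed-proportions technology, the cost-minimizing bundle uses no slack in either input: L/5 = K = Q.
So L = 5·51 = 255 and K = 51.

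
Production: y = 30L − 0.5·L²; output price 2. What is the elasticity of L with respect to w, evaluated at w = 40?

ε = -2

From P·MP_L = w with MP_L = 30 − L, labor demand is L(w) = 30 − w/2.
dL/dw = −1/(2) = -0.5.
At w = 40, L = 10, so ε = (dL/dw)·(w/L) = (-0.5)·(40/10) = -2.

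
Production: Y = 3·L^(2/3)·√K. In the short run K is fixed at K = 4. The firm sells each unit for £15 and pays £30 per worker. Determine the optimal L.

With K = 4, MP_L = (2/3)·3·L^(-1/3)·4^(1/2) = 4·L^(-1/3).
Profit maximization for a price taker requires P·MP_L = w: 15·4·L^(-1/3) = 30.
So L^(-1/3) = 0.5, which gives L = 8.

L* = 8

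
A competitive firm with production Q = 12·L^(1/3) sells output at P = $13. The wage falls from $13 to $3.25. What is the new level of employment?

L* = 64

From P·MP_L = w with MP_L = 4·L^(-2/3), the labor demand is L(w) = (52/w)^(3/2).
At w = 13: L = 8. At w = 3.25: L = 64.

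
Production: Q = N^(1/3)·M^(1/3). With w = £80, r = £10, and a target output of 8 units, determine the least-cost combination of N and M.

Cost minimization requires the marginal rate of technical substitution to equal the input-price ratio: MP_N/MP_M = w/r.
Here MP_N/MP_M = (1/3)·(M/N)/(1/3) = (M/N). Setting this equal to 80/10 = 8 gives M = 8N.
Substituting into Q = 8: N^(1/3)·(8N)^(1/3) = 8.
Solving, N = 8 and M = 64.

N* = 8, M* = 64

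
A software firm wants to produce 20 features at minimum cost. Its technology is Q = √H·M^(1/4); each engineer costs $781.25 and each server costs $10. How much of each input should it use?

H* = 16, M* = 625

Cost minimization requires the marginal rate of technical substitution to equal the input-price ratio: MP_H/MP_M = w/r.
Here MP_H/MP_M = (1/2)·(M/H)/(1/4) = 2·(M/H). Setting this equal to 781.25/10 = 78.125 gives M = 39.0625H.
Substituting into Q = 20: H^(1/2)·(39.0625H)^(1/4) = 20.
Solving, H = 16 and M = 625.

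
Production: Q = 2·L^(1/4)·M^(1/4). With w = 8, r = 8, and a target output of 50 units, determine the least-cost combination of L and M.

Cost minimization requires the marginal rate of technical substitution to equal the input-price ratio: MP_L/MP_M = w/r.
Here MP_L/MP_M = (1/4)·(M/L)/(1/4) = (M/L). Setting this equal to 8/8 = 1 gives M = L.
Substituting into Q = 50: 2·L^(1/4)·(L)^(1/4) = 50.
Solving, L = 625 and M = 625.

L* = 625, M* = 625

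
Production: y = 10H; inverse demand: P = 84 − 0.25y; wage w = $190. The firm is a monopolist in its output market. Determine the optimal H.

H* = 13

Marginal revenue from the inverse demand is MR = 84 − 0.5y.
The marginal product is MP_H = 10.
A monopolist hires until marginal revenue product equals the wage: MR·MP_H = w.
(84 − 5H)·10 = 190, so H = 13.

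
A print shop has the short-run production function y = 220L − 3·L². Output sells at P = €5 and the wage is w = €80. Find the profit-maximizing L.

The marginal product of L is MP_L = 220 − 6L.
A price-taking firm hires until the value of the marginal product equals the wage: P·MP_L = w, so 5·(220 − 6L) = 80.
Then 220 − 6L = 16, giving L = 34.

L* = 34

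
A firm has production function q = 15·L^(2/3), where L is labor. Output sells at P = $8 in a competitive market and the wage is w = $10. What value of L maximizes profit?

L* = 512

MP_L = (2/3)·15·L^(-1/3) = 10·L^(-1/3).
Profit maximization for a price taker requires P·MP_L = w: 8·10·L^(-1/3) = 10.
So L^(-1/3) = 0.125, which gives L = 512.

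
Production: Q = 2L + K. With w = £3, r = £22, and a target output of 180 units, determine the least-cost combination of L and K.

L* = 90, K* = 0

The inputs are perfect substitutes, so the firm uses whichever has the lower cost per unit of output.
Cost per unit of output via L is 1.5; via K it is 22. L is cheaper.
Producing Q = 180 with L alone: L = 90, K = 0.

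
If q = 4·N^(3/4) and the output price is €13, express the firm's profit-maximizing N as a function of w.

N(w) = 2313441/w^(4)

MP_N = (3/4)·4·N^(-1/4) = 3·N^(-1/4).
Setting P·MP_N = w: 39·N^(-1/4) = w.
Solving for N: N^(-1/4) = w/39, so N = (39/w)^(4).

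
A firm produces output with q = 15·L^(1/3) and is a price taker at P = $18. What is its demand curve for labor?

MP_L = (1/3)·15·L^(-2/3) = 5·L^(-2/3).
Setting P·MP_L = w: 90·L^(-2/3) = w.
Solving for L: L^(-2/3) = w/90, so L = (90/w)^(3/2).

L(w) = (90/w)^(3/2)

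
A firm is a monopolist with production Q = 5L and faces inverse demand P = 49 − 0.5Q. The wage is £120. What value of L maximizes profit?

Marginal revenue from the inverse demand is MR = 49 − Q.
The marginal product is MP_L = 5.
A monopolist hires until marginal revenue product equals the wage: MR·MP_L = w.
(49 − 5L)·5 = 120, so L = 5.

L* = 5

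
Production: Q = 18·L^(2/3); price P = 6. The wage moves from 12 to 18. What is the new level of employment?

From P·MP_L = w with MP_L = 12·L^(-1/3), the labor demand is L(w) = (72/w)^(3).
At w = 12: L = 216. At w = 18: L = 64.

L* = 64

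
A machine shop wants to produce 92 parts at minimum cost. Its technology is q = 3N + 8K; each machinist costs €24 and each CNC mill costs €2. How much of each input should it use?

The inputs are perfect substitutes, so the firm uses whichever has the lower cost per unit of output.
Cost per unit of output via N is w/3 = 8; via K it is r/8 = 0.25. K is cheaper.
Producing q = 92 with K alone: N = 0, K = 11.5.

N* = 0, K* = 11.5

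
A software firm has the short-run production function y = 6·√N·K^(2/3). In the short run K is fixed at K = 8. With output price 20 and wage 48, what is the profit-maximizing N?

With K = 8, MP_N = (1/2)·6·N^(-1/2)·8^(2/3) = 12·N^(-1/2).
Profit maximization for a price taker requires P·MP_N = w: 20·12·N^(-1/2) = 48.
So N^(-1/2) = 0.2, which gives N = 25.

N* = 25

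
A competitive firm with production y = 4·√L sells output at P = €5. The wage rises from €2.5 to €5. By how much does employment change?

From P·MP_L = w with MP_L = 2·L^(-1/2), the labor demand is L(w) = (10/w)^(2).
At w = 2.5: L = 16. At w = 5: L = 4.
ΔL = 4 − 16 = -12.

ΔL = -12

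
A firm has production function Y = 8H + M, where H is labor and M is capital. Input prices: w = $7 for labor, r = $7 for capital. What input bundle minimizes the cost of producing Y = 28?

The inputs are perfect substitutes, so the firm uses whichever has the lower cost per unit of output.
Cost per unit of output via H is 0.875; via M it is 7. H is cheaper.
Producing Y = 28 with H alone: H = 3.5, M = 0.

H* = 3.5, M* = 0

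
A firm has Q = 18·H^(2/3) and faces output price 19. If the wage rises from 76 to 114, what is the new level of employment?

From P·MP_H = w with MP_H = 12·H^(-1/3), the labor demand is H(w) = (228/w)^(3).
At w = 76: H = 27. At w = 114: H = 8.

H* = 8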